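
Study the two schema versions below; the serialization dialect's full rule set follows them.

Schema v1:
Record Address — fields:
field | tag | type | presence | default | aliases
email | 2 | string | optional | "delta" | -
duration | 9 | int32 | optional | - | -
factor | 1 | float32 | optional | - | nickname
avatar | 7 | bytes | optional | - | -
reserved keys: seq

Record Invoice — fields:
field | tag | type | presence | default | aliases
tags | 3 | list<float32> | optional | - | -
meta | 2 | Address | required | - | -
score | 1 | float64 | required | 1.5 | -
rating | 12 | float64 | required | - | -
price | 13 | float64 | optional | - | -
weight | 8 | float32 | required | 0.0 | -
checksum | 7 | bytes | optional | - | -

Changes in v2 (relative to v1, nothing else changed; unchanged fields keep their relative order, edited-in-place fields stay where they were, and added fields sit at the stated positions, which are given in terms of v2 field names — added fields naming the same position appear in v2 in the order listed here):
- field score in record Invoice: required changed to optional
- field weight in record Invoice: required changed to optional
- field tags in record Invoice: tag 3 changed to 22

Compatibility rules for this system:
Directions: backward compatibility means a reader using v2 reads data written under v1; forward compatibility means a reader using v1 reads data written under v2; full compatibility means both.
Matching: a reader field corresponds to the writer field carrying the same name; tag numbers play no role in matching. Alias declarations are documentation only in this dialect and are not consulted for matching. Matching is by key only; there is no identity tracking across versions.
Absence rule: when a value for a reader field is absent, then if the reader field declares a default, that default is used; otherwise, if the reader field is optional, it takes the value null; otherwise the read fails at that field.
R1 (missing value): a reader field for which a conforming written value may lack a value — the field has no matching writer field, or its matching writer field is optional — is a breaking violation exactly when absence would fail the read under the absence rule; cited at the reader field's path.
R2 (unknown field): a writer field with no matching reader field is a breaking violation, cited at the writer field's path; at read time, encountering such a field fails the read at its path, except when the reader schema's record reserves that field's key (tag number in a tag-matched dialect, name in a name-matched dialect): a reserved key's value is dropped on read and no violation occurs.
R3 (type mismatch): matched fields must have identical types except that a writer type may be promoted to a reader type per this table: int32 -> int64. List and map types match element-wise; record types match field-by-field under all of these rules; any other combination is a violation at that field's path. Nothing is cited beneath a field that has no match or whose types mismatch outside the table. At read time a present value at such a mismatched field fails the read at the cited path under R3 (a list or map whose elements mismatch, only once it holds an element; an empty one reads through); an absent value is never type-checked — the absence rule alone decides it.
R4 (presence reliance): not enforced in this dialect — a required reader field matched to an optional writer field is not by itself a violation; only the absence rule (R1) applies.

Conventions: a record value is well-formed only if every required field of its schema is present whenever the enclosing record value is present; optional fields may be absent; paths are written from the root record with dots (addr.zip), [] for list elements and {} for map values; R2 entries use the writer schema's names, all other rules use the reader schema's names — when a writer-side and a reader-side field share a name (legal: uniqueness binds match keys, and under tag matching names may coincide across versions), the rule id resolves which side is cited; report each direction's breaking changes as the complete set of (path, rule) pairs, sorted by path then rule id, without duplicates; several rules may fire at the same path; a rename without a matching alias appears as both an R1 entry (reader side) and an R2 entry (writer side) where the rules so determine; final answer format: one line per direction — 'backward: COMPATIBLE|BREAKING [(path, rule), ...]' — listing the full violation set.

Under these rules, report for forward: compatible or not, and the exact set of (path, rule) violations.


forward: COMPATIBLE []

each type pair in Invoice: writer, then reader
forward for Invoice (reader v1, writer v2):
  writer optional, list<float32> -> list<float32>: reader tags maps from writer tags
  writer required, Address -> Address: reader meta maps from writer meta
  writer optional, float64 -> float64: reader score maps from writer score
  writer required, float64 -> float64: reader rating maps from writer rating
  writer optional, float64 -> float64: reader price maps from writer price
  writer optional, float32 -> float32: reader weight maps from writer weight
  writer optional, bytes -> bytes: reader checksum maps from writer checksum
  writer optional, string -> string: reader meta.email maps from writer meta.email
  writer optional, int32 -> int32: reader meta.duration maps from writer meta.duration
  writer optional, float32 -> float32: reader meta.factor maps from writer meta.factor
  writer optional, bytes -> bytes: reader meta.avatar maps from writer meta.avatar
  nothing fires on Invoice: forward is COMPATIBLE
diffs on Invoice not affecting the asked answer:
  field score in record Invoice: required changed to optional -> inert for the asked Invoice verdict: nothing fires
  field weight in record Invoice: required changed to optional -> inert for the asked Invoice verdict: nothing fires
  field tags in record Invoice: tag 3 changed to 22 -> inert for the asked Invoice verdict: nothing fires


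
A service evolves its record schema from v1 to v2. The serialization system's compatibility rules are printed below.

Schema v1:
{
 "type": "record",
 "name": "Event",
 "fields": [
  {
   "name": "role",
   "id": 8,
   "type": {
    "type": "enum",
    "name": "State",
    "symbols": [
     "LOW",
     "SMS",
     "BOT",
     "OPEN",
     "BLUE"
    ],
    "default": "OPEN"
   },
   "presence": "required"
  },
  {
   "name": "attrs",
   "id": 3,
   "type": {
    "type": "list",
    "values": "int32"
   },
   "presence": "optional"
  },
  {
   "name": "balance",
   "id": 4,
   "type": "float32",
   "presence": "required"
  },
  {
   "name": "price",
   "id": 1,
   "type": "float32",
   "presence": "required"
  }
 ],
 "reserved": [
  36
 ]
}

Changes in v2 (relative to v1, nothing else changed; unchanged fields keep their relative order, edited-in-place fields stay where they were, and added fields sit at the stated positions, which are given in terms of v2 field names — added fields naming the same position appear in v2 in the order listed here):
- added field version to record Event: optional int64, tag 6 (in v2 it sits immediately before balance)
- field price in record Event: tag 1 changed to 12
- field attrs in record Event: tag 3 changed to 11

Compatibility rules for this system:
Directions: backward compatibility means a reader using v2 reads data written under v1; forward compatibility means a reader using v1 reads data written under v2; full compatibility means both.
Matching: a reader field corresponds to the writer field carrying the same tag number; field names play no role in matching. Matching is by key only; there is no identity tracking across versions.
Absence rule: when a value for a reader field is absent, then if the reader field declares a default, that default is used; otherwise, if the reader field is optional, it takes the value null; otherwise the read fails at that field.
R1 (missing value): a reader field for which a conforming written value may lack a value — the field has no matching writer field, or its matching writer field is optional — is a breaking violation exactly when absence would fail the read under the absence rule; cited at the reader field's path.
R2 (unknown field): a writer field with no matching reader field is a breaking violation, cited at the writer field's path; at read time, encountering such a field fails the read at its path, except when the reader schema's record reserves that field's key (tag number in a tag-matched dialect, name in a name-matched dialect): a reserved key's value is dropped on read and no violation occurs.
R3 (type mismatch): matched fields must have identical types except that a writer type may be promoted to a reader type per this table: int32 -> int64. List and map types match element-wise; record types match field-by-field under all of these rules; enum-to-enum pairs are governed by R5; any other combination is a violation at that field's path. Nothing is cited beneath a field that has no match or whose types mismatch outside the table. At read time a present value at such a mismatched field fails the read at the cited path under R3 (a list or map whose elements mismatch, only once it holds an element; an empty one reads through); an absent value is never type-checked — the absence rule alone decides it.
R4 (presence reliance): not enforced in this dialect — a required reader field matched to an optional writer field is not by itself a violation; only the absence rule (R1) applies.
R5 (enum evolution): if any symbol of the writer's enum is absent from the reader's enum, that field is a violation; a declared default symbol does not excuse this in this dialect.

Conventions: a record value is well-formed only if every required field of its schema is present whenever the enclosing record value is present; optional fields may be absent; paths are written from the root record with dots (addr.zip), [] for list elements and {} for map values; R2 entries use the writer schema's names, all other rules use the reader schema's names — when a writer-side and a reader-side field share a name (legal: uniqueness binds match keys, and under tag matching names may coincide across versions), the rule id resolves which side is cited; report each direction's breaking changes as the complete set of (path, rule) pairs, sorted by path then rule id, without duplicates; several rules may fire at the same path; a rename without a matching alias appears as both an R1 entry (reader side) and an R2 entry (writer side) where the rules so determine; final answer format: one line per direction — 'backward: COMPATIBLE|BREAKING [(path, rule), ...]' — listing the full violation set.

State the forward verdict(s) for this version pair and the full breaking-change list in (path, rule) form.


forward: BREAKING [(attrs, R2), (price, R1), (price, R2), (version, R2)]

each type pair in Event: writer, then reader
forward for Event (reader v1, writer v2):
  writer required, State -> State: reader role maps from writer role
  attrs: no writer match
  writer required, float32 -> float32: reader balance maps from writer balance
  price: no writer match
  attrs (writer side), unknown to reader
  version (writer side), unknown to reader
  price (writer side), unknown to reader
  R2 fires at attrs
  R1 fires at price
  R2 fires at price
  R2 fires at version
  => forward: BREAKING (4)


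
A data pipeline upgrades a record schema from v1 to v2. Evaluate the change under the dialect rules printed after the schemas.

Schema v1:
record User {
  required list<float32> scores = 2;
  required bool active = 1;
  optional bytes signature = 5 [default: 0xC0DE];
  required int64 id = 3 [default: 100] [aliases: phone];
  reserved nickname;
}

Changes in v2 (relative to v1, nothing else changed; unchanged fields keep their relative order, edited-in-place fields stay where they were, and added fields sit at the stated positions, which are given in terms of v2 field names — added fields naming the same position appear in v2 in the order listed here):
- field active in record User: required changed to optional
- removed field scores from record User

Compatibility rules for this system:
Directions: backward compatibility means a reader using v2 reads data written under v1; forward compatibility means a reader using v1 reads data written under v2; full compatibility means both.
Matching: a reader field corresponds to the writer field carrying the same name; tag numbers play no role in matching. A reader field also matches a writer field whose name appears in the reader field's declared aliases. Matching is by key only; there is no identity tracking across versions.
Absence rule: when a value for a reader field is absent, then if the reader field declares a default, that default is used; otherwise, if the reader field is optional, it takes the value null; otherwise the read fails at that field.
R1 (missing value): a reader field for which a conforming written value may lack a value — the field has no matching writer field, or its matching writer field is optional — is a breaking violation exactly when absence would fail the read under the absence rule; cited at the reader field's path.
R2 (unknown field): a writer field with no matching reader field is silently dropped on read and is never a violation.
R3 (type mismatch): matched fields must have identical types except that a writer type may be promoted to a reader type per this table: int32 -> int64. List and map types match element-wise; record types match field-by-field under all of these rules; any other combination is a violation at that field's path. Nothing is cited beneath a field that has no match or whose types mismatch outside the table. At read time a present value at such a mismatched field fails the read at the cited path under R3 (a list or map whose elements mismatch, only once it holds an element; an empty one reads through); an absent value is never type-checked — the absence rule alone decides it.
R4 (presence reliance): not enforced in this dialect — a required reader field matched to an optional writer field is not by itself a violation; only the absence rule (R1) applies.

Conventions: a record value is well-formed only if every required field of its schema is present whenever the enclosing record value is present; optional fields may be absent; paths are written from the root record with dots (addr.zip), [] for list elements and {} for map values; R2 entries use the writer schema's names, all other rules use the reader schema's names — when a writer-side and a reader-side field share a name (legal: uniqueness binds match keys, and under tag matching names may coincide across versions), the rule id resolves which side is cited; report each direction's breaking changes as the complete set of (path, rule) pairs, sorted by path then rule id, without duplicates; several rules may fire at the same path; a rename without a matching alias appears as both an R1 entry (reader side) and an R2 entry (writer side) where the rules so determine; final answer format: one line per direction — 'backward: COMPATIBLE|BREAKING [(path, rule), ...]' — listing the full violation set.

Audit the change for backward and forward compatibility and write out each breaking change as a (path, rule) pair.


backward: COMPATIBLE []; forward: BREAKING [(active, R1), (scores, R1)]

arrows below run writer -> reader for User
backward analysis of User with v2 as reader and v1 as writer:
  active: paired with writer active (bool -> bool; writer required)
  signature: paired with writer signature (bytes -> bytes; writer optional)
  id: paired with writer id (int64 -> int64; writer required)
  writer scores: unknown to reader
  => backward: COMPATIBLE
forward analysis of User with v1 as reader and v2 as writer:
  no writer field matches reader scores
  active: paired with writer active (bool -> bool; writer optional)
  signature: paired with writer signature (bytes -> bytes; writer optional)
  id: paired with writer id (int64 -> int64; writer required)
  breaking: (active, R1)
  breaking: (scores, R1)
  => forward verdict for User: BREAKING, 2 violation(s)


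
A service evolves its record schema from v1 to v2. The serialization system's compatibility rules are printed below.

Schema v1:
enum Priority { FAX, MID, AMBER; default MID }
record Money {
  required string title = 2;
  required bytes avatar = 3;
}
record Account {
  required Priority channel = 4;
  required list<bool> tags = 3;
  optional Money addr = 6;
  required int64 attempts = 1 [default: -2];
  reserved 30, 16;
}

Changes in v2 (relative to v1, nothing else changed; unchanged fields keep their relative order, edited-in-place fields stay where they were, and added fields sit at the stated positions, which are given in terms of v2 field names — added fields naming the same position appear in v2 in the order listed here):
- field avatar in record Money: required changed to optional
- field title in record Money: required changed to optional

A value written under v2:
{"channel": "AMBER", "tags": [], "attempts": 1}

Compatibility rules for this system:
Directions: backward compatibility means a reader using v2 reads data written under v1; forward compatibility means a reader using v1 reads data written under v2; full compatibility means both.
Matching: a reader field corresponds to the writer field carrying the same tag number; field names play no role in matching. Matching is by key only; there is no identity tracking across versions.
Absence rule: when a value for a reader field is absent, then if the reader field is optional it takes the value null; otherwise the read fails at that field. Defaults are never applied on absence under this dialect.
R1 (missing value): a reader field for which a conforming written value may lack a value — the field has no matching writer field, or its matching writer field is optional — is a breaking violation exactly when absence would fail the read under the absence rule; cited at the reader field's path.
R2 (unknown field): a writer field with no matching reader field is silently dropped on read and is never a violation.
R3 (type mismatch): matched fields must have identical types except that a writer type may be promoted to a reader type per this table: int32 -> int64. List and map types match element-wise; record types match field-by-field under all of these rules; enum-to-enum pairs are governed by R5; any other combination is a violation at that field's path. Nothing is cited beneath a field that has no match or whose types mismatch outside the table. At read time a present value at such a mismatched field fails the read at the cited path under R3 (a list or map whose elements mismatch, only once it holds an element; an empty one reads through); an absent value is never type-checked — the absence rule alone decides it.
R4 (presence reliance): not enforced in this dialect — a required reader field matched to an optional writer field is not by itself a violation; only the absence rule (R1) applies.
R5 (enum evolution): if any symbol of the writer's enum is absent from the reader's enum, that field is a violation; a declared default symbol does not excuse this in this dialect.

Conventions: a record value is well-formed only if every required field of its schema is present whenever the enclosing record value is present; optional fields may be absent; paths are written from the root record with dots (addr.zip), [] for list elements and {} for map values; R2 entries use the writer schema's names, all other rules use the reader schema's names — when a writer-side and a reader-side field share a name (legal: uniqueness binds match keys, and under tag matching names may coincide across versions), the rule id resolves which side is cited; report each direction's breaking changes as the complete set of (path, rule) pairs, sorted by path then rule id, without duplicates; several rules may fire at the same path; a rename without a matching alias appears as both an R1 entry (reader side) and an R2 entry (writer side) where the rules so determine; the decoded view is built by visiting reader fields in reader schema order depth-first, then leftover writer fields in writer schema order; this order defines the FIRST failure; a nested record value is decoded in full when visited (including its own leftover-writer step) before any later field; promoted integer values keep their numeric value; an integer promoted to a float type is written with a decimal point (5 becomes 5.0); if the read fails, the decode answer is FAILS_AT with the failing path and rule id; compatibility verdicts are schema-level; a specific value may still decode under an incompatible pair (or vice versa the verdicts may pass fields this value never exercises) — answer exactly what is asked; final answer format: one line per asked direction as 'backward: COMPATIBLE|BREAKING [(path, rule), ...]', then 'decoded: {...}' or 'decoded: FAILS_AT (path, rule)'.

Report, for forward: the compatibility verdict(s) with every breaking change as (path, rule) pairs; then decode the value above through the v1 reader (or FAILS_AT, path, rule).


forward: BREAKING [(addr.avatar, R1), (addr.title, R1)]; decoded: {"channel": "AMBER", "tags": [], "addr": null, "attempts": 1}

the writer's type comes first in each Account pair
forward for Account (reader v1, writer v2):
  channel: paired with writer channel (Priority -> Priority; writer required)
  tags: paired with writer tags (list<bool> -> list<bool>; writer required)
  addr: paired with writer addr (Money -> Money; writer optional)
  attempts: paired with writer attempts (int64 -> int64; writer required)
  addr.title: paired with writer addr.title (string -> string; writer optional)
  addr.avatar: paired with writer addr.avatar (bytes -> bytes; writer optional)
  violation R1 at addr.avatar
  violation R1 at addr.title
  => forward: BREAKING (2)
decode walk for Account under reader schema v1:
  channel := "AMBER"
  tags := []
  addr := null (absent, optional -> null)
  attempts := 1
  => decoded: {"channel": "AMBER", "tags": [], "addr": null, "attempts": 1}


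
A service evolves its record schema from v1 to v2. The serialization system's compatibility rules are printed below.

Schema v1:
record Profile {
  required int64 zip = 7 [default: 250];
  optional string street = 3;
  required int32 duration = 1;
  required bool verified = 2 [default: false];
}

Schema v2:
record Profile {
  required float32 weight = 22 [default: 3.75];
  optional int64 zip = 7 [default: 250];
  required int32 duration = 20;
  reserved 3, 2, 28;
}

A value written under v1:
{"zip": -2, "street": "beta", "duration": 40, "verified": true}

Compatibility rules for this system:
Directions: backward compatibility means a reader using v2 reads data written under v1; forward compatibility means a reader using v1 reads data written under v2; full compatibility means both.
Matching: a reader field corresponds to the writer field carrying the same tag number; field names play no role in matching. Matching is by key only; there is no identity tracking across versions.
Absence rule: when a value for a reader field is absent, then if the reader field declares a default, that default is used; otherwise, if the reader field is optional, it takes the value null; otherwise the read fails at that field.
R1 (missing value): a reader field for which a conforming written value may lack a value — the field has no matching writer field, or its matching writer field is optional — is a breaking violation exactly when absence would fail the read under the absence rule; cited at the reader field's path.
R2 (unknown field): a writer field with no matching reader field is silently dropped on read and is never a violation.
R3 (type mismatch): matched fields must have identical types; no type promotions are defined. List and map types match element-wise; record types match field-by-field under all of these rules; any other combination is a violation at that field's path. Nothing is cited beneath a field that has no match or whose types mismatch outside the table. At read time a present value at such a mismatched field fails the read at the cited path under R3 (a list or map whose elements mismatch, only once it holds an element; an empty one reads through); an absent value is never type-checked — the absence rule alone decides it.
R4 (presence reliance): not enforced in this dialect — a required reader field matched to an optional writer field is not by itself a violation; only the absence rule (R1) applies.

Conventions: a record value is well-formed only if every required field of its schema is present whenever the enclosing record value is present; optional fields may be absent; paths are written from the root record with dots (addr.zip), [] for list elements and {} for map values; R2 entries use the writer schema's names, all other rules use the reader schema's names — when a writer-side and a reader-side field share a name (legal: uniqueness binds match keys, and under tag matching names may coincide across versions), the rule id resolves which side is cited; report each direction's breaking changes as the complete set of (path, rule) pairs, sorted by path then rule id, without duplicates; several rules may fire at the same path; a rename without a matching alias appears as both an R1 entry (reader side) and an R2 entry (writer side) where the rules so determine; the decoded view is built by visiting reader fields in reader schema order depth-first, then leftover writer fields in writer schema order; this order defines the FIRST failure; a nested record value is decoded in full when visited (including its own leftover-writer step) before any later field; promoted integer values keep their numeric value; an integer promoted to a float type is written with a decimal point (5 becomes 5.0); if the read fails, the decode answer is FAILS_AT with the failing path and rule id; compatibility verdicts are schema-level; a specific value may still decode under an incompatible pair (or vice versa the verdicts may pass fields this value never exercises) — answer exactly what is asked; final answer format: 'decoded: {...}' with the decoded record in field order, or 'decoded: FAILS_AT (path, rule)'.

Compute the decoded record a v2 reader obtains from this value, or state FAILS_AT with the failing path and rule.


the writer's type comes first in each Profile pair
migrating the Profile value to v2:
  weight := 3.75 (absent -> default)
  zip := -2
  read fails at duration under R1 (no fill)
  => FAILS_AT (duration, R1)
checking off the Profile differences that do not matter here:
  removed field street from record Profile (its key 3 joins the reserved list) -> fires no rule on Profile under this dialect and leaves the result unchanged
  added field weight to record Profile: required float32, tag 22, default 3.75 (in v2 it sits immediately before zip) -> fires no rule on Profile under this dialect and leaves the result unchanged
  field zip in record Profile: required changed to optional -> fires no rule on Profile under this dialect and leaves the result unchanged
  removed field verified from record Profile (its key 2 joins the reserved list) -> fires no rule on Profile under this dialect and leaves the result unchanged

decoded: FAILS_AT (duration, R1)


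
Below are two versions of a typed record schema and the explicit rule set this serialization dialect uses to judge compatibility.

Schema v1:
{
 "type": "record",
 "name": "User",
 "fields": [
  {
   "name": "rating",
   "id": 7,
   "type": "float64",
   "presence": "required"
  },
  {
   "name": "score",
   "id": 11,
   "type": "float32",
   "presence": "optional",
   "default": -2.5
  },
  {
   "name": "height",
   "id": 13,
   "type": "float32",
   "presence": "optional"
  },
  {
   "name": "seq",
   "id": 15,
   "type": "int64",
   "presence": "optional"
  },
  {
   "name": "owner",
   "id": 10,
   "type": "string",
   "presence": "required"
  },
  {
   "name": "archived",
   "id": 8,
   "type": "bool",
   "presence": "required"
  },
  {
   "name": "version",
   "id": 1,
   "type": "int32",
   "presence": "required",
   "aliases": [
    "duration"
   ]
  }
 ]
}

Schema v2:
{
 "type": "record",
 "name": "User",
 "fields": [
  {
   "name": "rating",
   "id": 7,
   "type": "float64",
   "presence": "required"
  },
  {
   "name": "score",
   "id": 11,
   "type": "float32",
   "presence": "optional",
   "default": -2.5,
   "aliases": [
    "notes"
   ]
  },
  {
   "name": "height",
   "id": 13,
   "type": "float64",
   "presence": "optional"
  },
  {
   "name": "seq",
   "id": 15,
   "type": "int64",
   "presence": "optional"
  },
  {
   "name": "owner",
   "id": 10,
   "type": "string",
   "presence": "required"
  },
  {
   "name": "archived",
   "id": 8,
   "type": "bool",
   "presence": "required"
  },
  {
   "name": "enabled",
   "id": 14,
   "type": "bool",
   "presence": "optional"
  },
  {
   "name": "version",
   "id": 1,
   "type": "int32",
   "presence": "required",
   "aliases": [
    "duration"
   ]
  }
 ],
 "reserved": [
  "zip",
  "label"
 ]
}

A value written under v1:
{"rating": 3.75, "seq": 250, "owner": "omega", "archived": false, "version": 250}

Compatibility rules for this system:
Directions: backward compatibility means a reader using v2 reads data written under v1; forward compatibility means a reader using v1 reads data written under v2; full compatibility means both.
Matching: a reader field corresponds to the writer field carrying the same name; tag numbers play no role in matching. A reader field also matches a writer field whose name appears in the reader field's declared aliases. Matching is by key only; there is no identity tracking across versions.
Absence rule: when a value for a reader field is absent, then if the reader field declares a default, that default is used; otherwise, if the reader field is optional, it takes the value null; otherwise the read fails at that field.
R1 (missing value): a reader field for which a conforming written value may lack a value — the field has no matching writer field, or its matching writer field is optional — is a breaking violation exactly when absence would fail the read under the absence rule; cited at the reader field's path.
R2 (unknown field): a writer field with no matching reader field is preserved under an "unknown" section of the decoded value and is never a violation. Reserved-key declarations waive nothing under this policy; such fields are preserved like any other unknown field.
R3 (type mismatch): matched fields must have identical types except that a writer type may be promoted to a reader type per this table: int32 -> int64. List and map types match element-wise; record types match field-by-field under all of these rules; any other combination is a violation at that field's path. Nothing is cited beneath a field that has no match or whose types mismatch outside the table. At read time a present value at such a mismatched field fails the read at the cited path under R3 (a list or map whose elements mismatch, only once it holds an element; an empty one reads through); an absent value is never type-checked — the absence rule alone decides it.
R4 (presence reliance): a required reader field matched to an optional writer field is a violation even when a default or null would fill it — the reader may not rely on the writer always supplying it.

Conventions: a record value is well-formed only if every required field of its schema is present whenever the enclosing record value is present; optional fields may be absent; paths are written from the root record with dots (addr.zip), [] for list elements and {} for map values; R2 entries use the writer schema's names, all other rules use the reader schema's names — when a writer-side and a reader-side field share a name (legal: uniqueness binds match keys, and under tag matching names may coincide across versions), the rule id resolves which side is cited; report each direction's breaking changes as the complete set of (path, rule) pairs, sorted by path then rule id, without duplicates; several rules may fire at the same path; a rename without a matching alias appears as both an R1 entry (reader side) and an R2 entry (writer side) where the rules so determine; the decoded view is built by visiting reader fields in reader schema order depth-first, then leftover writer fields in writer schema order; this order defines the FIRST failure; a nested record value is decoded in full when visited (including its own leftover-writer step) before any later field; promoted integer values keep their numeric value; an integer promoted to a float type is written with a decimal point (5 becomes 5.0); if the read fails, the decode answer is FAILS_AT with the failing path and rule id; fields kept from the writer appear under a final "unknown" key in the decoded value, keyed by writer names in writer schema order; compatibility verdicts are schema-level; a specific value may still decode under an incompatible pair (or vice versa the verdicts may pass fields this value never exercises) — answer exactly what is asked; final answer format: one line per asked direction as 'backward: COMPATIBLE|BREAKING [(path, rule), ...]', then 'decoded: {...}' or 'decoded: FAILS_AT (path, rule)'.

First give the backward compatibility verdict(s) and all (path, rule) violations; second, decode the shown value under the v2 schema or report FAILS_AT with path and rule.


backward: BREAKING [(height, R3)]; decoded: {"rating": 3.75, "score": -2.5, "height": null, "seq": 250, "owner": "omega", "archived": false, "enabled": null, "version": 250}

in User below, arrows point writer -> reader
backward analysis of User with v2 as reader and v1 as writer:
  float64 -> float64, writer required: rating aligns to rating
  float32 -> float32, writer optional: score aligns to score
  float32 -> float64, writer optional: height aligns to height
  int64 -> int64, writer optional: seq aligns to seq
  string -> string, writer required: owner aligns to owner
  bool -> bool, writer required: archived aligns to archived
  enabled has no writer counterpart
  int32 -> int32, writer required: version aligns to version
  R3 fires at height
  => backward verdict for User: BREAKING, 1 violation(s)
decoding the User value with the v2 reader:
  rating := 3.75
  score := -2.5 (absent -> default)
  height := null (absent, optional -> null)
  seq := 250
  owner := "omega"
  archived := false
  enabled := null (absent, optional -> null)
  version := 250
  => decoded: {"rating": 3.75, "score": -2.5, "height": null, "seq": 250, "owner": "omega", "archived": false, "enabled": null, "version": 250}


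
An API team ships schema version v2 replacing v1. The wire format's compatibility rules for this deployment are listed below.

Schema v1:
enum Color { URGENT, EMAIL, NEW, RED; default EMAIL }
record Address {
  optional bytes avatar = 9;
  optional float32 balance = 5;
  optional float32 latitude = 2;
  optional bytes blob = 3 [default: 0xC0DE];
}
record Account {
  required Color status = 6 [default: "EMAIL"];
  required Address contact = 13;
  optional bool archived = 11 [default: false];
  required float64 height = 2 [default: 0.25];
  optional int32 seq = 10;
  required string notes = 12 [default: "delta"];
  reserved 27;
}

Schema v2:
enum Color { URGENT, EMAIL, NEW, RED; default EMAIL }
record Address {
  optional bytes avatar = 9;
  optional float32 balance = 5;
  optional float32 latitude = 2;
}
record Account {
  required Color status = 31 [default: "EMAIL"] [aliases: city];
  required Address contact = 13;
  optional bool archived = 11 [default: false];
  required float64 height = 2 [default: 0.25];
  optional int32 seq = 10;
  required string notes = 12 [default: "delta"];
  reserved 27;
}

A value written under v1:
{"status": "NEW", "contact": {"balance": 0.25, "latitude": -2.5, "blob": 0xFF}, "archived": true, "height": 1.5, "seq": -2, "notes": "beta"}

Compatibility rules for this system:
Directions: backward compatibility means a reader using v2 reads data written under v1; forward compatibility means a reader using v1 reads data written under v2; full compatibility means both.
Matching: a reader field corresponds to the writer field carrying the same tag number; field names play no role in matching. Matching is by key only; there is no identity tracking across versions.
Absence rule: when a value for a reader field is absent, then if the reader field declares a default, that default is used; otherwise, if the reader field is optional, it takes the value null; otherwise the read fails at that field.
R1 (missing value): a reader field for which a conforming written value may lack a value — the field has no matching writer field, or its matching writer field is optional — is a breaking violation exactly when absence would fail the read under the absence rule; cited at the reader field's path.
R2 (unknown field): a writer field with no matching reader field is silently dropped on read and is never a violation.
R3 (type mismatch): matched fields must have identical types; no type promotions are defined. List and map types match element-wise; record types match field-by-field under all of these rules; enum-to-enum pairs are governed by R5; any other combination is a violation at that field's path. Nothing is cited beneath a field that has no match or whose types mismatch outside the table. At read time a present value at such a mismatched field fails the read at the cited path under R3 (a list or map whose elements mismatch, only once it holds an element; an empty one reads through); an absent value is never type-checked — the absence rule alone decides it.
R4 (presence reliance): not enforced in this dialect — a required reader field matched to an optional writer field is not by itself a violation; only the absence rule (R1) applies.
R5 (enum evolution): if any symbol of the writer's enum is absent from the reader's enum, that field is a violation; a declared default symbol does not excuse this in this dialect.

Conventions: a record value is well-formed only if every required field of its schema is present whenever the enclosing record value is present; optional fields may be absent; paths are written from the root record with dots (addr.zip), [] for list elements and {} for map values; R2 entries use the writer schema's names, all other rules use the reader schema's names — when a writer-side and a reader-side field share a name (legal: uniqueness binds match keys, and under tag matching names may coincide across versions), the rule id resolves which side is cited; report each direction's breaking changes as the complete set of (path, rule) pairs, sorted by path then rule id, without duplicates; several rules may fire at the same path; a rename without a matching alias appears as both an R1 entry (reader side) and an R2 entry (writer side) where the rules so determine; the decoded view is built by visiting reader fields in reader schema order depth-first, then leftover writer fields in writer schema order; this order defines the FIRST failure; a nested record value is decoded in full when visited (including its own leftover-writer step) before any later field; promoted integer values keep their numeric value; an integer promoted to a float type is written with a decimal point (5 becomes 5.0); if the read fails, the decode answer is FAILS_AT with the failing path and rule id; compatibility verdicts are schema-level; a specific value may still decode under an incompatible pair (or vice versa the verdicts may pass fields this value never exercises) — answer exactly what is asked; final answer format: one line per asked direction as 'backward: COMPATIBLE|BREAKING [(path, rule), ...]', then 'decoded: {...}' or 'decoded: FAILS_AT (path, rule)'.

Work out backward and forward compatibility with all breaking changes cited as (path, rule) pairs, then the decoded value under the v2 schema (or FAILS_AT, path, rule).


backward: COMPATIBLE []; forward: COMPATIBLE []; decoded: {"status": "EMAIL", "contact": {"avatar": null, "balance": 0.25, "latitude": -2.5}, "archived": true, "height": 1.5, "seq": -2, "notes": "beta"}

in Account below, arrows point writer -> reader
backward pass over Account, reader schema v2, writer schema v1:
  status: no writer-side match
  Address -> Address, writer required: contact aligns to contact
  bool -> bool, writer optional: archived aligns to archived
  float64 -> float64, writer required: height aligns to height
  int32 -> int32, writer optional: seq aligns to seq
  string -> string, writer required: notes aligns to notes
  leftover writer field: status
  bytes -> bytes, writer optional: contact.avatar aligns to contact.avatar
  float32 -> float32, writer optional: contact.balance aligns to contact.balance
  float32 -> float32, writer optional: contact.latitude aligns to contact.latitude
  leftover writer field: contact.blob
  nothing fires on Account: backward is COMPATIBLE
forward pass over Account, reader schema v1, writer schema v2:
  status: no writer-side match
  Address -> Address, writer required: contact aligns to contact
  bool -> bool, writer optional: archived aligns to archived
  float64 -> float64, writer required: height aligns to height
  int32 -> int32, writer optional: seq aligns to seq
  string -> string, writer required: notes aligns to notes
  leftover writer field: status
  bytes -> bytes, writer optional: contact.avatar aligns to contact.avatar
  float32 -> float32, writer optional: contact.balance aligns to contact.balance
  float32 -> float32, writer optional: contact.latitude aligns to contact.latitude
  contact.blob: no writer-side match
  nothing fires on Account: forward is COMPATIBLE
migrating the Account value to v2:
  status := "EMAIL" (absent -> default)
  contact.avatar := null (absent, optional -> null)
  contact.balance := 0.25
  contact.latitude := -2.5
  writer contact.blob: unknown -> dropped
  archived := true
  height := 1.5
  seq := -2
  notes := "beta"
  writer status: unknown -> dropped
  => decoded: {"status": "EMAIL", "contact": {"avatar": null, "balance": 0.25, "latitude": -2.5}, "archived": true, "height": 1.5, "seq": -2, "notes": "beta"}
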